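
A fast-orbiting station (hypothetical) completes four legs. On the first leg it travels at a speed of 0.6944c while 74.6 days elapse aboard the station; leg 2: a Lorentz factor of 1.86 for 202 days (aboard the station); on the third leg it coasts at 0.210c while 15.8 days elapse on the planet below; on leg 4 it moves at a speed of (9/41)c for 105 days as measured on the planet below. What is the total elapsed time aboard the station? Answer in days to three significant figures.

Leg 1: 74.6 days is already measured aboard the station.
Leg 2: 202 days is already measured aboard the station.
Leg 3: γ = 1/√(1 − 0.210²) = 1/√0.9559 = 1.023; τ_3 = 15.8/1.023 = 15.45 days.
Leg 4: γ = 1/√(1 − (9/41)²) = 41/40 = 1.025; τ_4 = 105/1.025 = 102.4 days.
Total: 74.60 + 202.0 + 15.45 + 102.4 days.

τ = 394 days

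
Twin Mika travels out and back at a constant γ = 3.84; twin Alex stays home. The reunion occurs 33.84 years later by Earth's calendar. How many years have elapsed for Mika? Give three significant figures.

τ = 8.81 years

γ = 3.84
Mika's clock measures proper time along the trip: τ = Δt/γ = 33.84/3.840 years.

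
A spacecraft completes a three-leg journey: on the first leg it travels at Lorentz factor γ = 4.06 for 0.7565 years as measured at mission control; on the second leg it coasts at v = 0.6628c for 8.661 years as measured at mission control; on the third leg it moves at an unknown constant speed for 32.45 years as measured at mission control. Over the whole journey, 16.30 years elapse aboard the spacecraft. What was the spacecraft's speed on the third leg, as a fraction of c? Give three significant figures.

β = 0.955

Leg 1: γ = 4.06; τ_1 = 0.7565/4.060 = 0.1863 years.
Leg 2: γ = 1/√(1 − 0.6628²) = 1/√0.5607 = 1.335; τ_2 = 8.661/1.335 = 6.485 years.
Leg 3: speed unknown; τ_3 = 32.45/γ_3.
Total proper time: 0.1863 + 6.485 + τ_3 = 16.30, so τ_3 = 16.30 − 6.672 = 9.628 years.
γ_3 = 32.45/9.628 = 3.370; β = √(1 − 1/γ²) = √0.9120.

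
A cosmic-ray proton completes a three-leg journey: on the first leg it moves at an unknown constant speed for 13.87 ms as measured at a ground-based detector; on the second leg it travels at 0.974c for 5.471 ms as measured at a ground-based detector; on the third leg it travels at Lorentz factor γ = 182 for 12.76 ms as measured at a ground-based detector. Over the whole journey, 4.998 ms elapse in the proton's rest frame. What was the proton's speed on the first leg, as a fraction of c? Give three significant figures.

β = 0.964

Leg 1: speed unknown; τ_1 = 13.87/γ_1.
Leg 2: γ = 1/√(1 − 0.974²) = 1/√0.05132 = 4.414; τ_2 = 5.471/4.414 = 1.239 ms.
Leg 3: γ = 182; τ_3 = 12.76/182.0 = 0.07011 ms.
Total proper time: τ_1 + 1.239 + 0.07011 = 4.998, so τ_1 = 4.998 − 1.310 = 3.688 ms.
γ_1 = 13.87/3.688 = 3.760; β = √(1 − 1/γ²) = √0.9293.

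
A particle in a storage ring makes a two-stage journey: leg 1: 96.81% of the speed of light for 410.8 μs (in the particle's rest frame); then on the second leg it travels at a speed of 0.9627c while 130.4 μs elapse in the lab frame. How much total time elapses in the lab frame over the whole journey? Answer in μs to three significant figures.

Leg 1: β = 0.9681; γ = 1/√(1 − 0.9681²) = 1/√0.06278 = 3.991; Δt_1 = 3.991 × 410.8 = 1640 μs.
Leg 2: 130.4 μs is already measured in the lab frame.
Total: 1640 + 130.4 μs.

Δt = 1770 μs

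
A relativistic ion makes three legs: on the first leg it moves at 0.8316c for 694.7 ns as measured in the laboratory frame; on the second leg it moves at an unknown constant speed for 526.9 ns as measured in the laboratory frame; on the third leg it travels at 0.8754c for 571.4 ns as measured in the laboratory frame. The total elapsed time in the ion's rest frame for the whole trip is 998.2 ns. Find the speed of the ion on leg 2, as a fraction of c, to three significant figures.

Leg 1: γ = 1/√(1 − 0.8316²) = 1/√0.3084 = 1.801; τ_1 = 694.7/1.801 = 385.8 ns.
Leg 2: speed unknown; τ_2 = 526.9/γ_2.
Leg 3: γ = 1/√(1 − 0.8754²) = 1/√0.2337 = 2.069; τ_3 = 571.4/2.069 = 276.2 ns.
Total proper time: 385.8 + τ_2 + 276.2 = 998.2, so τ_2 = 998.2 − 662.0 = 336.2 ns.
γ_2 = 526.9/336.2 = 1.567; β = √(1 − 1/γ²) = √0.5929.

β = 0.770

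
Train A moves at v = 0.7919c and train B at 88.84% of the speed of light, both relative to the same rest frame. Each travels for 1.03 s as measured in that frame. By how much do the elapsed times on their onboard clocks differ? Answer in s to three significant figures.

|τ_A − τ_B| = 0.156 s

A: γ = 1/√(1 − 0.7919²) = 1/√0.3729 = 1.638; τ_A = 1.03/1.638 = 0.6290 s.
B: β = 0.8884; γ = 1/√(1 − 0.8884²) = 1/√0.2107 = 2.178; τ_B = 1.03/2.178 = 0.4728 s.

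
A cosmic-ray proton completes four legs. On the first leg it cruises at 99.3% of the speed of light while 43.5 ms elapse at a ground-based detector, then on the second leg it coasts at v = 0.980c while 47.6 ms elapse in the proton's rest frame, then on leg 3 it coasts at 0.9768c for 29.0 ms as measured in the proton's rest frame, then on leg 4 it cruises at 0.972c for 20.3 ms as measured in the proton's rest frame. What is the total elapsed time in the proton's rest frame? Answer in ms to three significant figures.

τ = 102 ms

Leg 1: β = 0.993; γ = 1/√(1 − 0.993²) = 1/√0.01395 = 8.466; τ_1 = 43.5/8.466 = 5.138 ms.
Leg 2: 47.6 ms is already measured in the proton's rest frame.
Leg 3: 29.0 ms is already measured in the proton's rest frame.
Leg 4: 20.3 ms is already measured in the proton's rest frame.
Total: 5.138 + 47.60 + 29.00 + 20.30 ms.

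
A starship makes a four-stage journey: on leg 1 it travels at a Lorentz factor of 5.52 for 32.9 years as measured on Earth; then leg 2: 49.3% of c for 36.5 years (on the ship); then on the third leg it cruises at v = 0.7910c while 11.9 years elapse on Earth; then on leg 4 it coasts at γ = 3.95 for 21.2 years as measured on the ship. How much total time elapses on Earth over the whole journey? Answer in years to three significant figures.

Δt = 170 years

Leg 1: 32.9 years is already measured on Earth.
Leg 2: β = 0.493; γ = 1/√(1 − 0.493²) = 1/√0.7570 = 1.149; Δt_2 = 1.149 × 36.5 = 41.95 years.
Leg 3: 11.9 years is already measured on Earth.
Leg 4: γ = 3.95; Δt_4 = 3.950 × 21.2 = 83.74 years.
Total: 32.90 + 41.95 + 11.90 + 83.74 years.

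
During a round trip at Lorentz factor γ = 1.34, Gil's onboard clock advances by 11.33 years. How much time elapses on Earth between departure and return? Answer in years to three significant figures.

γ = 1.34
Earth-frame duration is the dilated interval: Δt = γτ = 1.340 × 11.33 years.

Δt = 15.2 years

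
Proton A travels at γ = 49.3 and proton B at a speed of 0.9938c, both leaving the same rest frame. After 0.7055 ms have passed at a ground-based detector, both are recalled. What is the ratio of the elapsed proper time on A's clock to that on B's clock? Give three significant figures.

A: γ = 49.3. B: γ = 1/√(1 − 0.9938²) = 1/√0.01236 = 8.994.
τ_A/τ_B = γ_B/γ_A = 8.994/49.30 = 0.1824, so τ_A/τ_B = 0.1824.

τ_A/τ_B = 0.182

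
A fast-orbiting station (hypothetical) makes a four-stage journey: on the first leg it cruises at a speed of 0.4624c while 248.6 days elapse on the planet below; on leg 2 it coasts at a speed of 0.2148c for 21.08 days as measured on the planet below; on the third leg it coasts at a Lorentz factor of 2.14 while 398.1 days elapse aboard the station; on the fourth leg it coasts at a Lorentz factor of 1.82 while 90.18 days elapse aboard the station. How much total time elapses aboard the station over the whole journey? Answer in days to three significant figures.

τ = 729 days

Leg 1: γ = 1/√(1 − 0.4624²) = 1/√0.7862 = 1.128; τ_1 = 248.6/1.128 = 220.4 days.
Leg 2: γ = 1/√(1 − 0.2148²) = 1/√0.9539 = 1.024; τ_2 = 21.08/1.024 = 20.59 days.
Leg 3: 398.1 days is already measured aboard the station.
Leg 4: 90.18 days is already measured aboard the station.
Total: 220.4 + 20.59 + 398.1 + 90.18 days.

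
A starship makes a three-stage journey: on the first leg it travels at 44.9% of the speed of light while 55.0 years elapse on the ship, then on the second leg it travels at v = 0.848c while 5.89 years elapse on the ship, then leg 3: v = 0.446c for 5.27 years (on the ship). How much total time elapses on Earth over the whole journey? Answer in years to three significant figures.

Leg 1: β = 0.449; γ = 1/√(1 − 0.449²) = 1/√0.7984 = 1.119; Δt_1 = 1.119 × 55.0 = 61.55 years.
Leg 2: γ = 1/√(1 − 0.848²) = 1/√0.2809 = 1.887; Δt_2 = 1.887 × 5.89 = 11.11 years.
Leg 3: γ = 1/√(1 − 0.446²) = 1/√0.8011 = 1.117; Δt_3 = 1.117 × 5.27 = 5.888 years.
Total: 61.55 + 11.11 + 5.888 years.

Δt = 78.6 years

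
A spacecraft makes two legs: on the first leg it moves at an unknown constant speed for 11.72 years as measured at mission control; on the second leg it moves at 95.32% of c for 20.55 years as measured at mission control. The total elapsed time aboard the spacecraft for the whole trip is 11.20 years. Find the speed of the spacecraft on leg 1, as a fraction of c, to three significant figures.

β = 0.905

Leg 1: speed unknown; τ_1 = 11.72/γ_1.
Leg 2: β = 0.9532; γ = 1/√(1 − 0.9532²) = 1/√0.09141 = 3.308; τ_2 = 20.55/3.308 = 6.213 years.
Total proper time: τ_1 + 6.213 = 11.20, so τ_1 = 11.20 − 6.213 = 4.987 years.
γ_1 = 11.72/4.987 = 2.350; β = √(1 − 1/γ²) = √0.8189.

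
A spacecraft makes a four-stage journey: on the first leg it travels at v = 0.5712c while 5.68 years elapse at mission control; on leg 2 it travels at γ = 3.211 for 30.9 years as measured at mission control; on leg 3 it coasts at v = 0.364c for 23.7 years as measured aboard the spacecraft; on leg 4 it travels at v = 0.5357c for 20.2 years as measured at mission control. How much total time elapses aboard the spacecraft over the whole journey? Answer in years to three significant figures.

Leg 1: γ = 1/√(1 − 0.5712²) = 1/√0.6737 = 1.218; τ_1 = 5.68/1.218 = 4.662 years.
Leg 2: γ = 3.211; τ_2 = 30.9/3.211 = 9.623 years.
Leg 3: 23.7 years is already measured aboard the spacecraft.
Leg 4: γ = 1/√(1 − 0.5357²) = 1/√0.7130 = 1.184; τ_4 = 20.2/1.184 = 17.06 years.
Total: 4.662 + 9.623 + 23.70 + 17.06 years.

τ = 55.0 years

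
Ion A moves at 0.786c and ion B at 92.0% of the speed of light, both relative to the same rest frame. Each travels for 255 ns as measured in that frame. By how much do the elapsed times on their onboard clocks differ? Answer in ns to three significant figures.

A: γ = 1/√(1 − 0.786²) = 1/√0.3822 = 1.618; τ_A = 255/1.618 = 157.6 ns.
B: β = 0.920; γ = 1/√(1 − 0.920²) = 1/√0.1536 = 2.552; τ_B = 255/2.552 = 99.94 ns.

|τ_A − τ_B| = 57.7 ns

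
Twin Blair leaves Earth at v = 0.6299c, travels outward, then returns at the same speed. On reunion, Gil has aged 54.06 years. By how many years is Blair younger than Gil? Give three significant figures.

Δt − τ = 12.1 years

γ = 1/√(1 − 0.6299²) = 1/√0.6032 = 1.288
Blair's elapsed proper time: τ = 54.06/1.288 = 41.99 years.
Age gap = Δt − τ = 54.06 − 41.99 years.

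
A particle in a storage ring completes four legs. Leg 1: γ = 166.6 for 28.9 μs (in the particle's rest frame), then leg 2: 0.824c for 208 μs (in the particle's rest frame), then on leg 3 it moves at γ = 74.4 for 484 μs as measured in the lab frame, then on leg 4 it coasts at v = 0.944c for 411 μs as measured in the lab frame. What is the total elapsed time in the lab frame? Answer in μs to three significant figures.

Leg 1: γ = 166.6; Δt_1 = 166.6 × 28.9 = 4815 μs.
Leg 2: γ = 1/√(1 − 0.824²) = 1/√0.3210 = 1.765; Δt_2 = 1.765 × 208 = 367.1 μs.
Leg 3: 484 μs is already measured in the lab frame.
Leg 4: 411 μs is already measured in the lab frame.
Total: 4815 + 367.1 + 484.0 + 411.0 μs.

Δt = 6080 μs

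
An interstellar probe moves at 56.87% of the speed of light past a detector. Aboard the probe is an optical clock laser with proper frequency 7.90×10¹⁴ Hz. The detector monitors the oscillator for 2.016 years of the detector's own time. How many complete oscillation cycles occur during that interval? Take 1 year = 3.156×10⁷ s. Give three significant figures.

N = 4.13×10²²

β = 0.5687; γ = 1/√(1 − 0.5687²) = 1/√0.6766 = 1.216
During 2.016 years of lab time, the oscillator's proper time advances by τ = Δt/γ = 2.016/1.216 = 1.658 years = 5.233×10⁷ s.
N = f × τ = 7.90×10¹⁴ × 5.233×10⁷ = 4.134×10²².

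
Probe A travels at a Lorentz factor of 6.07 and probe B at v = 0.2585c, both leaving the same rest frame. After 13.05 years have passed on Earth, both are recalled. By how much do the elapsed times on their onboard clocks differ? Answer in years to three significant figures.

|τ_A − τ_B| = 10.5 years

A: γ = 6.07; τ_A = 13.05/6.070 = 2.150 years.
B: γ = 1/√(1 − 0.2585²) = 1/√0.9332 = 1.035; τ_B = 13.05/1.035 = 12.61 years.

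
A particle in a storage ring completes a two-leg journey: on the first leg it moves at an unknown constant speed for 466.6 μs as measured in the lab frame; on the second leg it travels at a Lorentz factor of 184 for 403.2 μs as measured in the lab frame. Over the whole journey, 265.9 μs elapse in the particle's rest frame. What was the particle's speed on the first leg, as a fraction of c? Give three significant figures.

Leg 1: speed unknown; τ_1 = 466.6/γ_1.
Leg 2: γ = 184; τ_2 = 403.2/184.0 = 2.191 μs.
Total proper time: τ_1 + 2.191 = 265.9, so τ_1 = 265.9 − 2.191 = 263.7 μs.
γ_1 = 466.6/263.7 = 1.769; β = √(1 − 1/γ²) = √0.6806.

β = 0.825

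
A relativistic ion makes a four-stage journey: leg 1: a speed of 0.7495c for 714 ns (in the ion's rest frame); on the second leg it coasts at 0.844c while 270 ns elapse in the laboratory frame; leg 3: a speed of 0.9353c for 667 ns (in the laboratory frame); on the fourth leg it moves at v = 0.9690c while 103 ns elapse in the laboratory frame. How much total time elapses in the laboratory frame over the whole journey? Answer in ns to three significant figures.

Δt = 2120 ns

Leg 1: γ = 1/√(1 − 0.7495²) = 1/√0.4382 = 1.511; Δt_1 = 1.511 × 714 = 1079 ns.
Leg 2: 270 ns is already measured in the laboratory frame.
Leg 3: 667 ns is already measured in the laboratory frame.
Leg 4: 103 ns is already measured in the laboratory frame.
Total: 1079 + 270.0 + 667.0 + 103.0 ns.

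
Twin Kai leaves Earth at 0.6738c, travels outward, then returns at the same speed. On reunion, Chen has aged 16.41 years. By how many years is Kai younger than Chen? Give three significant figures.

γ = 1/√(1 − 0.6738²) = 1/√0.5460 = 1.353
Kai's elapsed proper time: τ = 16.41/1.353 = 12.13 years.
Age gap = Δt − τ = 16.41 − 12.13 years.

Δt − τ = 4.28 years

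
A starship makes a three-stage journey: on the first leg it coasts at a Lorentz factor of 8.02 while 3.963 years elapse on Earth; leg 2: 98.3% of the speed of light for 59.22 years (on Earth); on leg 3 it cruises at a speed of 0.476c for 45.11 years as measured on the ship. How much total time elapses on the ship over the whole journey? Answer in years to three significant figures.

Leg 1: γ = 8.02; τ_1 = 3.963/8.020 = 0.4941 years.
Leg 2: β = 0.983; γ = 1/√(1 − 0.983²) = 1/√0.03371 = 5.446; τ_2 = 59.22/5.446 = 10.87 years.
Leg 3: 45.11 years is already measured on the ship.
Total: 0.4941 + 10.87 + 45.11 years.

τ = 56.5 years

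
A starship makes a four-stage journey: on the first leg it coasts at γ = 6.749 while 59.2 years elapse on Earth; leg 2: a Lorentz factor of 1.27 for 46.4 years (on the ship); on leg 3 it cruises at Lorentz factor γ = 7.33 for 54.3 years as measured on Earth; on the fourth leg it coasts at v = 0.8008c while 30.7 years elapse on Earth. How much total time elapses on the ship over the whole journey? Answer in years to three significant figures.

Leg 1: γ = 6.749; τ_1 = 59.2/6.749 = 8.772 years.
Leg 2: 46.4 years is already measured on the ship.
Leg 3: γ = 7.33; τ_3 = 54.3/7.330 = 7.408 years.
Leg 4: γ = 1/√(1 − 0.8008²) = 1/√0.3587 = 1.670; τ_4 = 30.7/1.670 = 18.39 years.
Total: 8.772 + 46.40 + 7.408 + 18.39 years.

τ = 81.0 years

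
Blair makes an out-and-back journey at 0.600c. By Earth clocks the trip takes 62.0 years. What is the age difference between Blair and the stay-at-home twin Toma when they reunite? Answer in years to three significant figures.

Δt − τ = 12.4 years

γ = 1/√(1 − 0.600²) = 5/4 = 1.250
Blair's elapsed proper time: τ = 62.0/1.250 = 49.60 years.
Age gap = Δt − τ = 62.0 − 49.60 years.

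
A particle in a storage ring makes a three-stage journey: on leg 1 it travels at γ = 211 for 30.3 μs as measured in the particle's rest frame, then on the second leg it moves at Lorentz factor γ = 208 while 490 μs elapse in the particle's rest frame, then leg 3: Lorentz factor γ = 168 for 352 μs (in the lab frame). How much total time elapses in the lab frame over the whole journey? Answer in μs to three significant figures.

Δt = 1.09×10⁵ μs

Leg 1: γ = 211; Δt_1 = 211.0 × 30.3 = 6393 μs.
Leg 2: γ = 208; Δt_2 = 208.0 × 490 = 1.019×10⁵ μs.
Leg 3: 352 μs is already measured in the lab frame.
Total: 6393 + 1.019×10⁵ + 352.0 μs.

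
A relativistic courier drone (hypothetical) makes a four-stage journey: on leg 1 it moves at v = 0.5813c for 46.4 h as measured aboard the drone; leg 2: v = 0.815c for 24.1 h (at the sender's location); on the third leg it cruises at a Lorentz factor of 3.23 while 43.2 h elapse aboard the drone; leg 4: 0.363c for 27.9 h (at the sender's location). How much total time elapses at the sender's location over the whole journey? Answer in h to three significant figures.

Leg 1: γ = 1/√(1 − 0.5813²) = 1/√0.6621 = 1.229; Δt_1 = 1.229 × 46.4 = 57.02 h.
Leg 2: 24.1 h is already measured at the sender's location.
Leg 3: γ = 3.23; Δt_3 = 3.230 × 43.2 = 139.5 h.
Leg 4: 27.9 h is already measured at the sender's location.
Total: 57.02 + 24.10 + 139.5 + 27.90 h.

Δt = 249 h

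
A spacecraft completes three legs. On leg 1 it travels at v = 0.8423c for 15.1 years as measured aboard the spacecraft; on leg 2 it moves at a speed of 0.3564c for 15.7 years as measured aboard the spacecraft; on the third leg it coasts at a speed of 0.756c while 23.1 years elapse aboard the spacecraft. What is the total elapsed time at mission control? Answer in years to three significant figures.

Δt = 80.1 years

Leg 1: γ = 1/√(1 − 0.8423²) = 1/√0.2905 = 1.855; Δt_1 = 1.855 × 15.1 = 28.01 years.
Leg 2: γ = 1/√(1 − 0.3564²) = 1/√0.8730 = 1.070; Δt_2 = 1.070 × 15.7 = 16.80 years.
Leg 3: γ = 1/√(1 − 0.756²) = 1/√0.4285 = 1.528; Δt_3 = 1.528 × 23.1 = 35.29 years.
Total: 28.01 + 16.80 + 35.29 years.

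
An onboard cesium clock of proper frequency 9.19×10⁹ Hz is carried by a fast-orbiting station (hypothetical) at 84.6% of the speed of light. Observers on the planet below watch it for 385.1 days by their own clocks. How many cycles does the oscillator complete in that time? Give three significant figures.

N = 1.63×10¹⁷

β = 0.846; γ = 1/√(1 − 0.846²) = 1/√0.2843 = 1.876
During 385.1 days of lab time, the oscillator's proper time advances by τ = Δt/γ = 385.1/1.876 = 205.3 days = 1.774×10⁷ s.
N = f × τ = 9.19×10⁹ × 1.774×10⁷ = 1.630×10¹⁷.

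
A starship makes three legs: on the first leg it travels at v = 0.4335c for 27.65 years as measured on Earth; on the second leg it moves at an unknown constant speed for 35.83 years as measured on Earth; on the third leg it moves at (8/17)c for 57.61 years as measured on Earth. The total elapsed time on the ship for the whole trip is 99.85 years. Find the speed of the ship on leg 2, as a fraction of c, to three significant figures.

Leg 1: γ = 1/√(1 − 0.4335²) = 1/√0.8121 = 1.110; τ_1 = 27.65/1.110 = 24.92 years.
Leg 2: speed unknown; τ_2 = 35.83/γ_2.
Leg 3: γ = 1/√(1 − (8/17)²) = 17/15 ≈ 1.133; τ_3 = 57.61/1.133 = 50.83 years.
Total proper time: 24.92 + τ_2 + 50.83 = 99.85, so τ_2 = 99.85 − 75.75 = 24.10 years.
γ_2 = 35.83/24.10 = 1.487; β = √(1 − 1/γ²) = √0.5476.

β = 0.740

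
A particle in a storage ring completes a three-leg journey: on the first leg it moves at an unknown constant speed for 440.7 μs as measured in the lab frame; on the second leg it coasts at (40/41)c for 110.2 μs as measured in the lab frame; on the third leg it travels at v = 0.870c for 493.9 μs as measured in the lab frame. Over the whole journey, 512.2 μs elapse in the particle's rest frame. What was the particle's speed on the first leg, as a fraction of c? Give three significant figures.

β = 0.832

Leg 1: speed unknown; τ_1 = 440.7/γ_1.
Leg 2: γ = 1/√(1 − (40/41)²) = 41/9 ≈ 4.556; τ_2 = 110.2/4.556 = 24.19 μs.
Leg 3: γ = 1/√(1 − 0.870²) = 1/√0.2431 = 2.028; τ_3 = 493.9/2.028 = 243.5 μs.
Total proper time: τ_1 + 24.19 + 243.5 = 512.2, so τ_1 = 512.2 − 267.7 = 244.5 μs.
γ_1 = 440.7/244.5 = 1.803; β = √(1 − 1/γ²) = √0.6922.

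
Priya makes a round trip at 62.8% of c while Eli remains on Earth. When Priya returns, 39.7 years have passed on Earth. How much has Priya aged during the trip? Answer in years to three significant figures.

τ = 30.9 years

β = 0.628; γ = 1/√(1 − 0.628²) = 1/√0.6056 = 1.285
Priya's clock measures proper time along the trip: τ = Δt/γ = 39.7/1.285 years.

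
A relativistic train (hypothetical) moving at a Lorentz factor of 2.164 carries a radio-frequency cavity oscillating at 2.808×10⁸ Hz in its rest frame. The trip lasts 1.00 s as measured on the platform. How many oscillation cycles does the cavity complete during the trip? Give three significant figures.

N = 1.30×10⁸

γ = 2.164
The oscillator's own cycle count is N = f × τ where τ is the proper time on the train. τ = Δt/γ = 1.00/2.164 = 0.4621 s = 4.621×10⁻¹ s.
N = 2.808×10⁸ × 4.621×10⁻¹ = 1.298×10⁸.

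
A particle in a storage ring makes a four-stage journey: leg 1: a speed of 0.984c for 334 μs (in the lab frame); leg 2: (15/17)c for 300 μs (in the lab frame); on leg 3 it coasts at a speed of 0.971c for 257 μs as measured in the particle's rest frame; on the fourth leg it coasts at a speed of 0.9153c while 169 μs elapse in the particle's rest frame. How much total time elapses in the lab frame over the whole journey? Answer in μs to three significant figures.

Δt = 2130 μs

Leg 1: 334 μs is already measured in the lab frame.
Leg 2: 300 μs is already measured in the lab frame.
Leg 3: γ = 1/√(1 − 0.971²) = 1/√0.05716 = 4.183; Δt_3 = 4.183 × 257 = 1075 μs.
Leg 4: γ = 1/√(1 − 0.9153²) = 1/√0.1622 = 2.483; Δt_4 = 2.483 × 169 = 419.6 μs.
Total: 334.0 + 300.0 + 1075 + 419.6 μs.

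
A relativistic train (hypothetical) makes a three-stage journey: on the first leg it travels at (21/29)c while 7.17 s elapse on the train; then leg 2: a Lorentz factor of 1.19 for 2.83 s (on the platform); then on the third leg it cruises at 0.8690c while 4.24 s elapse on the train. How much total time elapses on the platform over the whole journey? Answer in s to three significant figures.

Δt = 21.8 s

Leg 1: γ = 1/√(1 − (21/29)²) = 29/20 = 1.450; Δt_1 = 1.450 × 7.17 = 10.40 s.
Leg 2: 2.83 s is already measured on the platform.
Leg 3: γ = 1/√(1 − 0.8690²) = 1/√0.2448 = 2.021; Δt_3 = 2.021 × 4.24 = 8.569 s.
Total: 10.40 + 2.830 + 8.569 s.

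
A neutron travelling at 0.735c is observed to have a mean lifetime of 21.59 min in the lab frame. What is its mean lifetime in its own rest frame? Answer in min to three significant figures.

γ = 1/√(1 − 0.735²) = 1/√0.4598 = 1.475
The lab-frame lifetime is the dilated interval; the proper lifetime is τ₀ = Δt/γ = 21.59/1.475 min.

τ₀ = 14.6 min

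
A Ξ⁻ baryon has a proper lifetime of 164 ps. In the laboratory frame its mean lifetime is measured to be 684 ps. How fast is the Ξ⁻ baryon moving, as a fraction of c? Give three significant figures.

β = 0.971

γ = Δt/τ₀ = 684/164 = 4.171
β = √(1 − 1/γ²) = √(1 − 0.05749) = √0.9425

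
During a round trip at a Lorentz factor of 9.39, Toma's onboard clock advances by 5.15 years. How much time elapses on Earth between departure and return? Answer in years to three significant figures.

γ = 9.39
Earth-frame duration is the dilated interval: Δt = γτ = 9.390 × 5.15 years.

Δt = 48.4 years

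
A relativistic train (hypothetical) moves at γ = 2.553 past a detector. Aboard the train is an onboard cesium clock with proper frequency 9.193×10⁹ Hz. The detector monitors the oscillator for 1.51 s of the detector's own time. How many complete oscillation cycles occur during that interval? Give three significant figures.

N = 5.44×10⁹

γ = 2.553
During 1.51 s of lab time, the oscillator's proper time advances by τ = Δt/γ = 1.51/2.553 = 0.5915 s = 5.915×10⁻¹ s.
N = f × τ = 9.193×10⁹ × 5.915×10⁻¹ = 5.437×10⁹.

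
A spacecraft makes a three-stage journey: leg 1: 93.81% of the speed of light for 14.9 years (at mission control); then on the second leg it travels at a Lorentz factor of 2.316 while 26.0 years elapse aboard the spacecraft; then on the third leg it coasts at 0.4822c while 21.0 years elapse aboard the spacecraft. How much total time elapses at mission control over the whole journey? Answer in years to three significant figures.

Δt = 99.1 years

Leg 1: 14.9 years is already measured at mission control.
Leg 2: γ = 2.316; Δt_2 = 2.316 × 26.0 = 60.22 years.
Leg 3: γ = 1/√(1 − 0.4822²) = 1/√0.7675 = 1.141; Δt_3 = 1.141 × 21.0 = 23.97 years.
Total: 14.90 + 60.22 + 23.97 years.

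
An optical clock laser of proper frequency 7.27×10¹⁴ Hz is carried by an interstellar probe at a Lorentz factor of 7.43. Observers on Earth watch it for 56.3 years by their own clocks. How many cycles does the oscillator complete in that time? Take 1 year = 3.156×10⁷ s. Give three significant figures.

N = 1.74×10²³

γ = 7.43
During 56.3 years of lab time, the oscillator's proper time advances by τ = Δt/γ = 56.3/7.430 = 7.577 years = 2.391×10⁸ s.
N = f × τ = 7.27×10¹⁴ × 2.391×10⁸ = 1.739×10²³.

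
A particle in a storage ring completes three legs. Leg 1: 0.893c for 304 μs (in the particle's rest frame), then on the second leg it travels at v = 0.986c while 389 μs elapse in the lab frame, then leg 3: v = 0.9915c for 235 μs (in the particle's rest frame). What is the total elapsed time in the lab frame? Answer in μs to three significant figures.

Δt = 2870 μs

Leg 1: γ = 1/√(1 − 0.893²) = 1/√0.2026 = 2.222; Δt_1 = 2.222 × 304 = 675.5 μs.
Leg 2: 389 μs is already measured in the lab frame.
Leg 3: γ = 1/√(1 − 0.9915²) = 1/√0.01693 = 7.686; Δt_3 = 7.686 × 235 = 1806 μs.
Total: 675.5 + 389.0 + 1806 μs.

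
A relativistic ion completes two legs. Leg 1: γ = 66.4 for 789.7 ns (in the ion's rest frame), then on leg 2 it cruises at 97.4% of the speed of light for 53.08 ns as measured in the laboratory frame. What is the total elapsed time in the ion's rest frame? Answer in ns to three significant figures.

Leg 1: 789.7 ns is already measured in the ion's rest frame.
Leg 2: β = 0.974; γ = 1/√(1 − 0.974²) = 1/√0.05132 = 4.414; τ_2 = 53.08/4.414 = 12.03 ns.
Total: 789.7 + 12.03 ns.

τ = 802 ns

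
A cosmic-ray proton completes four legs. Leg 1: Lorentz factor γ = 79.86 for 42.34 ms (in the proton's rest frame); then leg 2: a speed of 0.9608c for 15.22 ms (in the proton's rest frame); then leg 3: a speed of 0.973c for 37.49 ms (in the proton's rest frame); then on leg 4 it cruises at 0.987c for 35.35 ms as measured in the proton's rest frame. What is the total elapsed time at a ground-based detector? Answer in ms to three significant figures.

Δt = 3820 ms

Leg 1: γ = 79.86; Δt_1 = 79.86 × 42.34 = 3381 ms.
Leg 2: γ = 1/√(1 − 0.9608²) = 1/√0.07686 = 3.607; Δt_2 = 3.607 × 15.22 = 54.90 ms.
Leg 3: γ = 1/√(1 − 0.973²) = 1/√0.05327 = 4.333; Δt_3 = 4.333 × 37.49 = 162.4 ms.
Leg 4: γ = 1/√(1 − 0.987²) = 1/√0.02583 = 6.222; Δt_4 = 6.222 × 35.35 = 219.9 ms.
Total: 3381 + 54.90 + 162.4 + 219.9 ms.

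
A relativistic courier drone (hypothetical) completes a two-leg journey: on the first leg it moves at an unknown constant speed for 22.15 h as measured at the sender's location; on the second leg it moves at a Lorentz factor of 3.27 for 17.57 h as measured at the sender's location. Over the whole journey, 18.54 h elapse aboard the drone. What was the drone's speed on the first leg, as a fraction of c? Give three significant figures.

Leg 1: speed unknown; τ_1 = 22.15/γ_1.
Leg 2: γ = 3.27; τ_2 = 17.57/3.270 = 5.373 h.
Total proper time: τ_1 + 5.373 = 18.54, so τ_1 = 18.54 − 5.373 = 13.17 h.
γ_1 = 22.15/13.17 = 1.682; β = √(1 − 1/γ²) = √0.6466.

β = 0.804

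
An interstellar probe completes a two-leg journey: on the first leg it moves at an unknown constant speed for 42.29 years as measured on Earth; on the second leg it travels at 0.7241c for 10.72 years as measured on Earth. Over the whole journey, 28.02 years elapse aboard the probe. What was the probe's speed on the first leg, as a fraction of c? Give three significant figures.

β = 0.873

Leg 1: speed unknown; τ_1 = 42.29/γ_1.
Leg 2: γ = 1/√(1 − 0.7241²) = 1/√0.4757 = 1.450; τ_2 = 10.72/1.450 = 7.394 years.
Total proper time: τ_1 + 7.394 = 28.02, so τ_1 = 28.02 − 7.394 = 20.63 years.
γ_1 = 42.29/20.63 = 2.050; β = √(1 − 1/γ²) = √0.7621.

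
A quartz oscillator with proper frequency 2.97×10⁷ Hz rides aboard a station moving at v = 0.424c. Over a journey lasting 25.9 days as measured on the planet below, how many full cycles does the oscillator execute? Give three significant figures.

γ = 1/√(1 − 0.424²) = 1/√0.8202 = 1.104
The oscillator's own cycle count is N = f × τ where τ is the proper time aboard the station. τ = Δt/γ = 25.9/1.104 = 23.46 days = 2.027×10⁶ s.
N = 2.97×10⁷ × 2.027×10⁶ = 6.019×10¹³.

N = 6.02×10¹³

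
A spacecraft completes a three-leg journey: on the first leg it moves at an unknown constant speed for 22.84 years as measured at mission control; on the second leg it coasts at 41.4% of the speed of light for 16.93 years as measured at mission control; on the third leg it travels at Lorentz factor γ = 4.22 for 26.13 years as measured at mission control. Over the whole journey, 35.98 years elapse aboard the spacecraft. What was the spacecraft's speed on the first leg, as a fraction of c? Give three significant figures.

β = 0.777

Leg 1: speed unknown; τ_1 = 22.84/γ_1.
Leg 2: β = 0.414; γ = 1/√(1 − 0.414²) = 1/√0.8286 = 1.099; τ_2 = 16.93/1.099 = 15.41 years.
Leg 3: γ = 4.22; τ_3 = 26.13/4.220 = 6.192 years.
Total proper time: τ_1 + 15.41 + 6.192 = 35.98, so τ_1 = 35.98 − 21.60 = 14.38 years.
γ_1 = 22.84/14.38 = 1.589; β = √(1 − 1/γ²) = √0.6038.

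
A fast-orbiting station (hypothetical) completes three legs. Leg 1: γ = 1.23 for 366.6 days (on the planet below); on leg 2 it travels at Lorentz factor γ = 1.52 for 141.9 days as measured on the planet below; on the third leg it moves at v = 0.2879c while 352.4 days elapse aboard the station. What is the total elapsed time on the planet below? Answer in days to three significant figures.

Δt = 876 days

Leg 1: 366.6 days is already measured on the planet below.
Leg 2: 141.9 days is already measured on the planet below.
Leg 3: γ = 1/√(1 − 0.2879²) = 1/√0.9171 = 1.044; Δt_3 = 1.044 × 352.4 = 368.0 days.
Total: 366.6 + 141.9 + 368.0 days.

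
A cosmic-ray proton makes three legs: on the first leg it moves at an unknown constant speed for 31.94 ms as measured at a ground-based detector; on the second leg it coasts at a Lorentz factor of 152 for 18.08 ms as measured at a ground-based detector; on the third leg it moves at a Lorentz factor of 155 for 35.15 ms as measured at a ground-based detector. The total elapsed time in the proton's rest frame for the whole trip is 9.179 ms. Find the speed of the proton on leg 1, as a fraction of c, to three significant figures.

Leg 1: speed unknown; τ_1 = 31.94/γ_1.
Leg 2: γ = 152; τ_2 = 18.08/152.0 = 0.1189 ms.
Leg 3: γ = 155; τ_3 = 35.15/155.0 = 0.2268 ms.
Total proper time: τ_1 + 0.1189 + 0.2268 = 9.179, so τ_1 = 9.179 − 0.3457 = 8.833 ms.
γ_1 = 31.94/8.833 = 3.616; β = √(1 − 1/γ²) = √0.9235.

β = 0.961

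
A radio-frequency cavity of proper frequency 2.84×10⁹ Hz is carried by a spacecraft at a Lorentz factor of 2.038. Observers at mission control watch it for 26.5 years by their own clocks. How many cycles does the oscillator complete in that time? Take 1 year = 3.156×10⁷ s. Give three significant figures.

γ = 2.038
During 26.5 years of lab time, the oscillator's proper time advances by τ = Δt/γ = 26.5/2.038 = 13.00 years = 4.104×10⁸ s.
N = f × τ = 2.84×10⁹ × 4.104×10⁸ = 1.165×10¹⁸.

N = 1.17×10¹⁸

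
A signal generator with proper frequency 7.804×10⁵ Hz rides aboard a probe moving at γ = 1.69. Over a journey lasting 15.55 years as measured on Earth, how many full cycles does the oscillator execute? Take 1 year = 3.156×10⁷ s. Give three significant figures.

γ = 1.69
The oscillator's own cycle count is N = f × τ where τ is the proper time aboard the probe. τ = Δt/γ = 15.55/1.690 = 9.201 years = 2.904×10⁸ s.
N = 7.804×10⁵ × 2.904×10⁸ = 2.266×10¹⁴.

N = 2.27×10¹⁴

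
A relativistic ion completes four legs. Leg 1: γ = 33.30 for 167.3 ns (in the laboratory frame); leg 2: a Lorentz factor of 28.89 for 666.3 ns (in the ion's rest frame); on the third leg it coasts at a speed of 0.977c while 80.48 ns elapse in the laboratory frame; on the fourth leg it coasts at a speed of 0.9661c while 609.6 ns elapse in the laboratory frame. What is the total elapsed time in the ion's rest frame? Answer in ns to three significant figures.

Leg 1: γ = 33.30; τ_1 = 167.3/33.30 = 5.024 ns.
Leg 2: 666.3 ns is already measured in the ion's rest frame.
Leg 3: γ = 1/√(1 − 0.977²) = 1/√0.04547 = 4.690; τ_3 = 80.48/4.690 = 17.16 ns.
Leg 4: γ = 1/√(1 − 0.9661²) = 1/√0.06665 = 3.873; τ_4 = 609.6/3.873 = 157.4 ns.
Total: 5.024 + 666.3 + 17.16 + 157.4 ns.

τ = 846 ns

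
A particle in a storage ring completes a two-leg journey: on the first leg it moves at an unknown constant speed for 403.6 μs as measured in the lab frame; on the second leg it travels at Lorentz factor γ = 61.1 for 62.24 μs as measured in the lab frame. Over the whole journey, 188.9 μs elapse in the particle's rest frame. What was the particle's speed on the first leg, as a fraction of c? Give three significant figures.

Leg 1: speed unknown; τ_1 = 403.6/γ_1.
Leg 2: γ = 61.1; τ_2 = 62.24/61.10 = 1.019 μs.
Total proper time: τ_1 + 1.019 = 188.9, so τ_1 = 188.9 − 1.019 = 187.9 μs.
γ_1 = 403.6/187.9 = 2.148; β = √(1 − 1/γ²) = √0.7833.

β = 0.885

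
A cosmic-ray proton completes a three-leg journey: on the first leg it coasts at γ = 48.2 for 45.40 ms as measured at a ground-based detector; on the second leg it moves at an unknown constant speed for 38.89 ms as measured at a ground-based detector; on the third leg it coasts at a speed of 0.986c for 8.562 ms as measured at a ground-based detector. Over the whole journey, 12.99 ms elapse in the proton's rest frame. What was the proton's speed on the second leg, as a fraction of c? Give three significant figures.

β = 0.962

Leg 1: γ = 48.2; τ_1 = 45.40/48.20 = 0.9419 ms.
Leg 2: speed unknown; τ_2 = 38.89/γ_2.
Leg 3: γ = 1/√(1 − 0.986²) = 1/√0.02780 = 5.997; τ_3 = 8.562/5.997 = 1.428 ms.
Total proper time: 0.9419 + τ_2 + 1.428 = 12.99, so τ_2 = 12.99 − 2.370 = 10.62 ms.
γ_2 = 38.89/10.62 = 3.662; β = √(1 − 1/γ²) = √0.9254.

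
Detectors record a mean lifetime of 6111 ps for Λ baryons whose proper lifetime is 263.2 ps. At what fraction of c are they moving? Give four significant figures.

β = 0.9991

γ = Δt/τ₀ = 6111/263.2 = 23.22
β = √(1 − 1/γ²) = √(1 − 0.001855) = √0.9981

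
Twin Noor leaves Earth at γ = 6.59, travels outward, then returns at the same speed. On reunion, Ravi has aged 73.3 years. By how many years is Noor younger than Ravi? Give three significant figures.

γ = 6.59
Noor's elapsed proper time: τ = 73.3/6.590 = 11.12 years.
Age gap = Δt − τ = 73.3 − 11.12 years.

Δt − τ = 62.2 years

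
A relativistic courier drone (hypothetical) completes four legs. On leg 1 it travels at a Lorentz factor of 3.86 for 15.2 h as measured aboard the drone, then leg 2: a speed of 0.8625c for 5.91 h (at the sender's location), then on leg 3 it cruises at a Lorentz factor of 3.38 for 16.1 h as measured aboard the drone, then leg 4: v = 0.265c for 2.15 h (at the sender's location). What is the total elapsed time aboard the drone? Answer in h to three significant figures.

τ = 36.4 h

Leg 1: 15.2 h is already measured aboard the drone.
Leg 2: γ = 1/√(1 − 0.8625²) = 1/√0.2561 = 1.976; τ_2 = 5.91/1.976 = 2.991 h.
Leg 3: 16.1 h is already measured aboard the drone.
Leg 4: γ = 1/√(1 − 0.265²) = 1/√0.9298 = 1.037; τ_4 = 2.15/1.037 = 2.073 h.
Total: 15.20 + 2.991 + 16.10 + 2.073 h.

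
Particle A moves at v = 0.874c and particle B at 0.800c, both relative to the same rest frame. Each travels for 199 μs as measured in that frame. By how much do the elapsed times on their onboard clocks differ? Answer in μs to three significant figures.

|τ_A − τ_B| = 22.7 μs

A: γ = 1/√(1 − 0.874²) = 1/√0.2361 = 2.058; τ_A = 199/2.058 = 96.70 μs.
B: γ = 1/√(1 − 0.800²) = 5/3 ≈ 1.667; τ_B = 199/1.667 = 119.4 μs.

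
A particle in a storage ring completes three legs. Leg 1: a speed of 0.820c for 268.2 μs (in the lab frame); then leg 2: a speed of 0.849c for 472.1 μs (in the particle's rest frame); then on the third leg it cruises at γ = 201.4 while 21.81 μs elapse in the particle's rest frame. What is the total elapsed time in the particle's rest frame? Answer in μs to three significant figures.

τ = 647 μs

Leg 1: γ = 1/√(1 − 0.820²) = 1/√0.3276 = 1.747; τ_1 = 268.2/1.747 = 153.5 μs.
Leg 2: 472.1 μs is already measured in the particle's rest frame.
Leg 3: 21.81 μs is already measured in the particle's rest frame.
Total: 153.5 + 472.1 + 21.81 μs.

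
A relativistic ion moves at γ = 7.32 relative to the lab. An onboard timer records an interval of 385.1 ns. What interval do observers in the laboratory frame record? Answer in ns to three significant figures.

Δt = 2820 ns

γ = 7.32
The interval measured in the ion's rest frame is the proper time (both events occur at the same place in that frame); the lab-frame interval is Δt = γτ = 7.320 × 385.1 ns.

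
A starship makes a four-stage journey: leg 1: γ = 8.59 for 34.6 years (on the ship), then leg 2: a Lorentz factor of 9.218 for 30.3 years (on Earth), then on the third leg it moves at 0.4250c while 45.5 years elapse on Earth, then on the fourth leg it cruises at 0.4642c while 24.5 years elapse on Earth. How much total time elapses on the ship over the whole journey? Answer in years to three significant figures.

τ = 101 years

Leg 1: 34.6 years is already measured on the ship.
Leg 2: γ = 9.218; τ_2 = 30.3/9.218 = 3.287 years.
Leg 3: γ = 1/√(1 − 0.4250²) = 1/√0.8194 = 1.105; τ_3 = 45.5/1.105 = 41.19 years.
Leg 4: γ = 1/√(1 − 0.4642²) = 1/√0.7845 = 1.129; τ_4 = 24.5/1.129 = 21.70 years.
Total: 34.60 + 3.287 + 41.19 + 21.70 years.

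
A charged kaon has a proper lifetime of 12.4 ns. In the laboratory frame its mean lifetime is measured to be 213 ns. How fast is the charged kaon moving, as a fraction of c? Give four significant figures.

γ = Δt/τ₀ = 213/12.4 = 17.18
β = √(1 − 1/γ²) = √(1 − 0.003389) = √0.9966

v = 0.9983c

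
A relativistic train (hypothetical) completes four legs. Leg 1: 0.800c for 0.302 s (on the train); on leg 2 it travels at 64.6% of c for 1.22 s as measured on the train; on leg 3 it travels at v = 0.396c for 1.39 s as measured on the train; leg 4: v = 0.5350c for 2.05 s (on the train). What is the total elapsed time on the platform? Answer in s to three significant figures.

Δt = 6.04 s

Leg 1: γ = 1/√(1 − 0.800²) = 5/3 ≈ 1.667; Δt_1 = 1.667 × 0.302 = 0.5033 s.
Leg 2: β = 0.646; γ = 1/√(1 − 0.646²) = 1/√0.5827 = 1.310; Δt_2 = 1.310 × 1.22 = 1.598 s.
Leg 3: γ = 1/√(1 − 0.396²) = 1/√0.8432 = 1.089; Δt_3 = 1.089 × 1.39 = 1.514 s.
Leg 4: γ = 1/√(1 − 0.5350²) = 1/√0.7138 = 1.184; Δt_4 = 1.184 × 2.05 = 2.426 s.
Total: 0.5033 + 1.598 + 1.514 + 2.426 s.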